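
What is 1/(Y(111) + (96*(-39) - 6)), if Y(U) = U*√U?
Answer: -1250/4231623 - 37*√111/4231623 ≈ -0.00038752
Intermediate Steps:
Y(U) = U^(3/2)
1/(Y(111) + (96*(-39) - 6)) = 1/(111^(3/2) + (96*(-39) - 6)) = 1/(111*√111 + (-3744 - 6)) = 1/(111*√111 - 3750) = 1/(-3750 + 111*√111)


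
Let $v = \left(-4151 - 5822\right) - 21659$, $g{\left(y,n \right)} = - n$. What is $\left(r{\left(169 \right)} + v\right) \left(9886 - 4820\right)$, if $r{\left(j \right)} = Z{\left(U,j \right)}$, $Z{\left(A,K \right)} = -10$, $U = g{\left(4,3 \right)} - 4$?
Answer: $-160298372$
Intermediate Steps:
$U = -7$ ($U = \left(-1\right) 3 - 4 = -3 - 4 = -7$)
$v = -31632$ ($v = -9973 - 21659 = -31632$)
$r{\left(j \right)} = -10$
$\left(r{\left(169 \right)} + v\right) \left(9886 - 4820\right) = \left(-10 - 31632\right) \left(9886 - 4820\right) = \left(-31642\right) 5066 = -160298372$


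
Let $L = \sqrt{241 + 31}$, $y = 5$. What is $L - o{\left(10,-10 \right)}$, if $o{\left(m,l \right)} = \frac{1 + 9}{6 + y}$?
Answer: $- \frac{10}{11} + 4 \sqrt{17} \approx 15.583$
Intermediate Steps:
$o{\left(m,l \right)} = \frac{10}{11}$ ($o{\left(m,l \right)} = \frac{1 + 9}{6 + 5} = \frac{10}{11}$)
$L = 4 \sqrt{17}$ ($L = \sqrt{272} = 4 \sqrt{17} \approx 16.492$)
$L - o{\left(10,-10 \right)} = 4 \sqrt{17} - \frac{10}{11} = - \frac{10}{11} + 4 \sqrt{17}$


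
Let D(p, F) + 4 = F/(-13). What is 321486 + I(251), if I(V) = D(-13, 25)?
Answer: 4179241/13 ≈ 3.2148e+5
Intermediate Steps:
D(p, F) = -4 - F/13 (D(p, F) = -4 + F/(-13) = -4 + F*(-1/13) = -4 - F/13)
I(V) = -77/13 (I(V) = -4 - 1/13*25 = -4 - 25/13 = -77/13)
321486 + I(251) = 321486 - 77/13 = 4179241/13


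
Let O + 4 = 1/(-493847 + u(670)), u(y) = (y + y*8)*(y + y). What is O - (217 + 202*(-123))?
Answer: 186813942626/7586353 ≈ 24625.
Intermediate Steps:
u(y) = 18*y² (u(y) = (y + 8*y)*(2*y) = (9*y)*(2*y) = 18*y²)
O = -30345411/7586353 (O = -4 + 1/(-493847 + 18*670²) = -4 + 1/(-493847 + 18*448900) = -4 + 1/(-493847 + 8080200) = -4 + 1/7586353 = -30345411/7586353 ≈ -4.0000)
O - (217 + 202*(-123)) = -30345411/7586353 - (217 + 202*(-123)) = -30345411/7586353 - (217 - 24846) = -30345411/7586353 - 1*(-24629) = -30345411/7586353 + 24629 = 186813942626/7586353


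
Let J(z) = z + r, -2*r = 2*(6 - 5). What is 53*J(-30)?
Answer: -1643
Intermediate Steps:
r = -1 (r = -(6 - 5) = -1 ≈ -1.0000)
J(z) = -1 + z (J(z) = z - 1 = -1 + z)
53*J(-30) = 53*(-1 - 30) = 53*(-31) = -1643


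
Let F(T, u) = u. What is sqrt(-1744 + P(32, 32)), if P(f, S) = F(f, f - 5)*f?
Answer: 4*I*sqrt(55) ≈ 29.665*I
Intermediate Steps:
P(f, S) = f*(-5 + f) (P(f, S) = (f - 5)*f = (-5 + f)*f = f*(-5 + f))
sqrt(-1744 + P(32, 32)) = sqrt(-1744 + 32*(-5 + 32)) = sqrt(-1744 + 32*27) = sqrt(-1744 + 864) = sqrt(-880) = 4*I*sqrt(55)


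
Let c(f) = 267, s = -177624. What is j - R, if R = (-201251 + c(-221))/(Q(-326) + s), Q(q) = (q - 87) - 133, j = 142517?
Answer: 12696026453/89085 ≈ 1.4252e+5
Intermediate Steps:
Q(q) = -220 + q (Q(q) = (-87 + q) - 133 = -220 + q)
R = 100492/89085 (R = (-201251 + 267)/((-220 - 326) - 177624) = -200984/(-546 - 177624) = -200984/(-178170) = -200984*(-1/178170) = 100492/89085 ≈ 1.1280)
j - R = 142517 - 1*100492/89085 = 142517 - 100492/89085 = 12696026453/89085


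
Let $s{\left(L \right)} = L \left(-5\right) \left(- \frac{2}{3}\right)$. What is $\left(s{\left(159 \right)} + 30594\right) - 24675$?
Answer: $6449$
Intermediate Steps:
$s{\left(L \right)} = \frac{10 L}{3}$ ($s{\left(L \right)} = - 5 L \left(\left(-2\right) \frac{1}{3}\right) = - 5 L \left(- \frac{2}{3}\right) = \frac{10 L}{3}$)
$\left(s{\left(159 \right)} + 30594\right) - 24675 = \left(\frac{10}{3} \cdot 159 + 30594\right) - 24675 = \left(530 + 30594\right) - 24675 = 31124 - 24675 = 6449$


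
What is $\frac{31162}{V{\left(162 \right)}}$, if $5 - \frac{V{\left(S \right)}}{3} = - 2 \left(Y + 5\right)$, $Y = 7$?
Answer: $\frac{31162}{87} \approx 358.18$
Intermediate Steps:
$V{\left(S \right)} = 87$ ($V{\left(S \right)} = 15 - 3 \left(- 2 \left(7 + 5\right)\right) = 15 - 3 \left(\left(-2\right) 12\right) = 15 - -72 = 15 + 72 = 87$)
$\frac{31162}{V{\left(162 \right)}} = \frac{31162}{87}$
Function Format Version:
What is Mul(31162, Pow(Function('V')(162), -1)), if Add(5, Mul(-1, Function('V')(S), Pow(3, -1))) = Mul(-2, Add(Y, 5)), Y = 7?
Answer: Rational(31162, 87) ≈ 358.18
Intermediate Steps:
Function('V')(S) = 87 (Function('V')(S) = Add(15, Mul(-3, Mul(-2, Add(7, 5)))) = Add(15, Mul(-3, Mul(-2, 12))) = Add(15, Mul(-3, -24)) = Add(15, 72) = 87)
Mul(31162, Pow(Function('V')(162), -1)) = Mul(31162, Pow(87, -1)) = Mul(31162, Rational(1, 87)) = Rational(31162, 87)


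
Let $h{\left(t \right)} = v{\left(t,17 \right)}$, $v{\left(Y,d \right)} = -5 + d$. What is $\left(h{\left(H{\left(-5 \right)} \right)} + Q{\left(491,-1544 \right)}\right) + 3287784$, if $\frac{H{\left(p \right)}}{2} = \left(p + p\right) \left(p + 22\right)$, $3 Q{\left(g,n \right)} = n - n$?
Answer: $3287796$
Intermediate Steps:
$Q{\left(g,n \right)} = 0$ ($Q{\left(g,n \right)} = \frac{n - n}{3} = \frac{1}{3} \cdot 0 = 0$)
$H{\left(p \right)} = 4 p \left(22 + p\right)$ ($H{\left(p \right)} = 2 \left(p + p\right) \left(p + 22\right) = 2 \cdot 2 p \left(22 + p\right) = 4 p \left(22 + p\right)$)
$h{\left(t \right)} = 12$ ($h{\left(t \right)} = -5 + 17 = 12$)
$\left(h{\left(H{\left(-5 \right)} \right)} + Q{\left(491,-1544 \right)}\right) + 3287784 = \left(12 + 0\right) + 3287784 = 12 + 3287784 = 3287796$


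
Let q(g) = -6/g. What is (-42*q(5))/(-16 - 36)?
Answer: -63/65 ≈ -0.96923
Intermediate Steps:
(-42*q(5))/(-16 - 36) = (-(-252)/5)/(-16 - 36) = -(-252)/5/(-52) = -42*(-6/5)*(-1/52) = (252/5)*(-1/52) = -63/65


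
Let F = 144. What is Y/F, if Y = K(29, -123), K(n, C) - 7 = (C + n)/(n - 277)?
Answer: 305/5952 ≈ 0.051243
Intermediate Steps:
K(n, C) = 7 + (C + n)/(-277 + n) (K(n, C) = 7 + (C + n)/(n - 277) = 7 + (C + n)/(-277 + n))
Y = 915/124 (Y = (-1939 - 123 + 8*29)/(-277 + 29) = (-1939 - 123 + 232)/(-248) = -1/248*(-1830) = 915/124 ≈ 7.3790)
Y/F = (915/124)/144 = (915/124)*(1/144) = 305/5952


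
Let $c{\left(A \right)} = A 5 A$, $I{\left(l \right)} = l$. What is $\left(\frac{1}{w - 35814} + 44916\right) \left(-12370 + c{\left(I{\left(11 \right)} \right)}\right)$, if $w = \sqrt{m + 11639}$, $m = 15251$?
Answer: $- \frac{338890630965043365}{641307853} + \frac{11765 \sqrt{26890}}{1282615706} \approx -5.2844 \cdot 10^{8}$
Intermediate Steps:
$w = \sqrt{26890}$ ($w = \sqrt{15251 + 11639} = \sqrt{26890} \approx 163.98$)
$c{\left(A \right)} = 5 A^{2}$ ($c{\left(A \right)} = 5 A A = 5 A^{2}$)
$\left(\frac{1}{w - 35814} + 44916\right) \left(-12370 + c{\left(I{\left(11 \right)} \right)}\right) = \left(\frac{1}{\sqrt{26890} - 35814} + 44916\right) \left(-12370 + 5 \cdot 11^{2}\right) = \left(\frac{1}{-35814 + \sqrt{26890}} + 44916\right) \left(-12370 + 5 \cdot 121\right) = \left(44916 + \frac{1}{-35814 + \sqrt{26890}}\right) \left(-12370 + 605\right) = \left(44916 + \frac{1}{-35814 + \sqrt{26890}}\right) \left(-11765\right) = -528436740 - \frac{11765}{-35814 + \sqrt{26890}}$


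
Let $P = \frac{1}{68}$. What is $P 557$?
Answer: $\frac{557}{68} \approx 8.1912$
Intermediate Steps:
$P = \frac{1}{68} \approx 0.014706$
$P 557 = \frac{1}{68} \cdot 557 = \frac{557}{68}$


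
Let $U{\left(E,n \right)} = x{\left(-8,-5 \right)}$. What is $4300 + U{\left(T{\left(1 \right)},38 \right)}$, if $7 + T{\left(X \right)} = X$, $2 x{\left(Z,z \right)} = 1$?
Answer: $\frac{8601}{2} \approx 4300.5$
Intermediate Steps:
$x{\left(Z,z \right)} = \frac{1}{2}$ ($x{\left(Z,z \right)} = \frac{1}{2} \cdot 1 = \frac{1}{2}$)
$T{\left(X \right)} = -7 + X$
$U{\left(E,n \right)} = \frac{1}{2}$
$4300 + U{\left(T{\left(1 \right)},38 \right)} = 4300 + \frac{1}{2} = \frac{8601}{2}$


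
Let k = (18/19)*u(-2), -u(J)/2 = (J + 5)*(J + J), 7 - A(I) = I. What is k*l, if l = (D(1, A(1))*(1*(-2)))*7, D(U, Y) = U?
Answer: -6048/19 ≈ -318.32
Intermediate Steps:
A(I) = 7 - I
u(J) = -4*J*(5 + J) (u(J) = -2*(J + 5)*(J + J) = -2*(5 + J)*2*J = -4*J*(5 + J))
k = 432/19 (k = (18/19)*(-4*(-2)*(5 - 2)) = (18*(1/19))*(-4*(-2)*3) = (18/19)*24 = 432/19 ≈ 22.737)
l = -14 (l = (1*(1*(-2)))*7 = (1*(-2))*7 = -2*7 = -14)
k*l = (432/19)*(-14) = -6048/19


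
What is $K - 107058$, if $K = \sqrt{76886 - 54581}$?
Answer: $-107058 + \sqrt{22305} \approx -1.0691 \cdot 10^{5}$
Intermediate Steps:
$K = \sqrt{22305} \approx 149.35$
$K - 107058 = \sqrt{22305} - 107058 = -107058 + \sqrt{22305}$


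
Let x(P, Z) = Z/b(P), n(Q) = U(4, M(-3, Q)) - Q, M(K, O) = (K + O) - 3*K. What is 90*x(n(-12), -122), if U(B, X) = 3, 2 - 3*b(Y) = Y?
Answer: 32940/13 ≈ 2533.8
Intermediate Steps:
b(Y) = 2/3 - Y/3
M(K, O) = O - 2*K
n(Q) = 3 - Q
x(P, Z) = Z/(2/3 - P/3)
90*x(n(-12), -122) = 90*(-3*(-122)/(-2 + (3 - 1*(-12)))) = 90*(-3*(-122)/(-2 + (3 + 12))) = 90*(-3*(-122)/(-2 + 15)) = 90*(-3*(-122)/13) = 90*(-3*(-122)*1/13) = 90*(366/13) = 32940/13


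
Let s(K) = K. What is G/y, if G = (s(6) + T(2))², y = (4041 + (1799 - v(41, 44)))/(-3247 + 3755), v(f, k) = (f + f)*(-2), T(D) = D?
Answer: 8128/1501 ≈ 5.4151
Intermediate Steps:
v(f, k) = -4*f (v(f, k) = (2*f)*(-2) = -4*f)
y = 1501/127 (y = (4041 + (1799 - (-4)*41))/(-3247 + 3755) = (4041 + (1799 - 1*(-164)))/508 = (4041 + (1799 + 164))*(1/508) = (4041 + 1963)*(1/508) = 6004*(1/508) = 1501/127 ≈ 11.819)
G = 64 (G = (6 + 2)² = 8² = 64)
G/y = 64/(1501/127) = 64*(127/1501) = 8128/1501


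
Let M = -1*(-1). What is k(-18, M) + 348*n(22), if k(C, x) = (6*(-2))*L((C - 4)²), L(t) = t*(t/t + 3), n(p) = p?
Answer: -15576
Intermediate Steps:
M = 1
L(t) = 4*t (L(t) = t*(1 + 3) = t*4 = 4*t)
k(C, x) = -48*(-4 + C)² (k(C, x) = (6*(-2))*(4*(C - 4)²) = -48*(-4 + C)²)
k(-18, M) + 348*n(22) = -48*(-4 - 18)² + 348*22 = -48*(-22)² + 7656 = -48*484 + 7656 = -23232 + 7656 = -15576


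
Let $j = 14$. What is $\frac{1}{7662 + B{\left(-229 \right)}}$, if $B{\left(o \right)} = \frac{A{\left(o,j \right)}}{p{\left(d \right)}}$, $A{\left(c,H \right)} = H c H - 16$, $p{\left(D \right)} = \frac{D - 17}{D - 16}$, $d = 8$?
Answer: $- \frac{9}{290242} \approx -3.1009 \cdot 10^{-5}$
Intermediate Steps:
$p{\left(D \right)} = \frac{-17 + D}{-16 + D}$
$A{\left(c,H \right)} = -16 + c H^{2}$ ($A{\left(c,H \right)} = c H^{2} - 16 = -16 + c H^{2}$)
$B{\left(o \right)} = - \frac{128}{9} + \frac{1568 o}{9}$ ($B{\left(o \right)} = \frac{-16 + o 14^{2}}{\frac{1}{-16 + 8} \left(-17 + 8\right)} = \frac{-16 + o 196}{\frac{1}{-8} \left(-9\right)} = \frac{-16 + 196 o}{\left(- \frac{1}{8}\right) \left(-9\right)} = \frac{-16 + 196 o}{\frac{9}{8}} = \left(-16 + 196 o\right) \frac{8}{9} = - \frac{128}{9} + \frac{1568 o}{9}$)
$\frac{1}{7662 + B{\left(-229 \right)}} = \frac{1}{7662 + \left(- \frac{128}{9} + \frac{1568}{9} \left(-229\right)\right)} = \frac{1}{7662 - \frac{359200}{9}} = \frac{1}{- \frac{290242}{9}} = - \frac{9}{290242}$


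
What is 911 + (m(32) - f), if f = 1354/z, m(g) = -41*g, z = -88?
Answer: -16967/44 ≈ -385.61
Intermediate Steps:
f = -677/44 (f = 1354/(-88) = 1354*(-1/88) = -677/44 ≈ -15.386)
911 + (m(32) - f) = 911 + (-41*32 - 1*(-677/44)) = 911 + (-1312 + 677/44) = 911 - 57051/44 = -16967/44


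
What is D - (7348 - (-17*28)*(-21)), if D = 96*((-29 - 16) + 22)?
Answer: 440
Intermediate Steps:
D = -2208 (D = 96*(-45 + 22) = 96*(-23) = -2208)
D - (7348 - (-17*28)*(-21)) = -2208 - (7348 - (-17*28)*(-21)) = -2208 - (7348 - (-476)*(-21)) = -2208 - (7348 - 1*9996) = -2208 - (7348 - 9996) = -2208 - 1*(-2648) = -2208 + 2648 = 440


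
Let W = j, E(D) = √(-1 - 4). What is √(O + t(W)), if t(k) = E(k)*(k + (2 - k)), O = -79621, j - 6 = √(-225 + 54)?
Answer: √(-79621 + 2*I*√5) ≈ 0.0079 + 282.17*I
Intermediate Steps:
E(D) = I*√5 (E(D) = √(-5) = I*√5)
j = 6 + 3*I*√19 (j = 6 + √(-225 + 54) = 6 + √(-171) = 6 + 3*I*√19 ≈ 6.0 + 13.077*I)
W = 6 + 3*I*√19 ≈ 6.0 + 13.077*I
t(k) = 2*I*√5 (t(k) = (I*√5)*(k + (2 - k)) = (I*√5)*2 = 2*I*√5)
√(O + t(W)) = √(-79621 + 2*I*√5)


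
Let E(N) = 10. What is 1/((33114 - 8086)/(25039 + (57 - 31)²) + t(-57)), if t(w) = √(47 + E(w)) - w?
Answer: 38335484845/2184742063264 - 661261225*√57/2184742063264 ≈ 0.015262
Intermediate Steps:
t(w) = √57 - w (t(w) = √(47 + 10) - w = √57 - w)
1/((33114 - 8086)/(25039 + (57 - 31)²) + t(-57)) = 1/((33114 - 8086)/(25039 + (57 - 31)²) + (√57 - 1*(-57))) = 1/(25028/(25039 + 26²) + (√57 + 57)) = 1/(25028/(25039 + 676) + (57 + √57)) = 1/(25028/25715 + (57 + √57)) = 1/(1490783/25715 + √57)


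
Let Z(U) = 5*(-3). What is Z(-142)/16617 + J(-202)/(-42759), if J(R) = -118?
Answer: 439807/236842101 ≈ 0.0018570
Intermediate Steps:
Z(U) = -15
Z(-142)/16617 + J(-202)/(-42759) = -15/16617 - 118/(-42759) = -15*1/16617 - 118*(-1/42759) = -5/5539 + 118/42759 = 439807/236842101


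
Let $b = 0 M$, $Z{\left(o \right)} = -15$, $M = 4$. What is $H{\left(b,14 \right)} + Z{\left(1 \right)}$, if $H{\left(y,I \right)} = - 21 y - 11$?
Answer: $-26$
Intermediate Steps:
$b = 0$ ($b = 0 \cdot 4 = 0$)
$H{\left(y,I \right)} = -11 - 21 y$
$H{\left(b,14 \right)} + Z{\left(1 \right)} = \left(-11 - 0\right) - 15 = \left(-11 + 0\right) - 15 = -11 - 15 = -26$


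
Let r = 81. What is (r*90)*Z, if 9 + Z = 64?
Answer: 400950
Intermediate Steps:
Z = 55 (Z = -9 + 64 = 55)
(r*90)*Z = (81*90)*55 = 7290*55 = 400950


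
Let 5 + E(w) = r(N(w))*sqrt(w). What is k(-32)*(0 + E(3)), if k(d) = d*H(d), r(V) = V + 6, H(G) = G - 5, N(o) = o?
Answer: -5920 + 10656*sqrt(3) ≈ 12537.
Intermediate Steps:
H(G) = -5 + G
r(V) = 6 + V
E(w) = -5 + sqrt(w)*(6 + w) (E(w) = -5 + (6 + w)*sqrt(w) = -5 + sqrt(w)*(6 + w))
k(d) = d*(-5 + d)
k(-32)*(0 + E(3)) = (-32*(-5 - 32))*(0 + (-5 + sqrt(3)*(6 + 3))) = (-32*(-37))*(0 + (-5 + sqrt(3)*9)) = 1184*(0 + (-5 + 9*sqrt(3))) = 1184*(-5 + 9*sqrt(3)) = -5920 + 10656*sqrt(3)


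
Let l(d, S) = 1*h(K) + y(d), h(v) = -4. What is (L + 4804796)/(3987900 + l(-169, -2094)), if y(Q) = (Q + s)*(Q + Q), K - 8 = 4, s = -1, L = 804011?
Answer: 5608807/4045356 ≈ 1.3865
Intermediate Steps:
K = 12 (K = 8 + 4 = 12)
y(Q) = 2*Q*(-1 + Q) (y(Q) = (Q - 1)*(Q + Q) = (-1 + Q)*(2*Q) = 2*Q*(-1 + Q))
l(d, S) = -4 + 2*d*(-1 + d) (l(d, S) = 1*(-4) + 2*d*(-1 + d) = -4 + 2*d*(-1 + d))
(L + 4804796)/(3987900 + l(-169, -2094)) = (804011 + 4804796)/(3987900 + (-4 + 2*(-169)*(-1 - 169))) = 5608807/(3987900 + (-4 + 2*(-169)*(-170))) = 5608807/(3987900 + (-4 + 57460)) = 5608807/(3987900 + 57456) = 5608807/4045356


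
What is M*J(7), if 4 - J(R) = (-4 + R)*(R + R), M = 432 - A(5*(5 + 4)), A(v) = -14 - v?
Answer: -18658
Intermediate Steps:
M = 491 (M = 432 - (-14 - 5*(5 + 4)) = 432 - (-14 - 5*9) = 432 - (-14 - 1*45) = 432 - (-14 - 45) = 432 - 1*(-59) = 432 + 59 = 491)
J(R) = 4 - 2*R*(-4 + R) (J(R) = 4 - (-4 + R)*(R + R) = 4 - (-4 + R)*2*R = 4 - 2*R*(-4 + R))
M*J(7) = 491*(4 - 2*7² + 8*7) = 491*(4 - 2*49 + 56) = 491*(4 - 98 + 56) = 491*(-38) = -18658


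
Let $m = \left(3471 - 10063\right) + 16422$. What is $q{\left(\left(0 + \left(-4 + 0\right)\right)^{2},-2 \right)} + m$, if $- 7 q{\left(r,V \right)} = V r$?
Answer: $\frac{68842}{7} \approx 9834.6$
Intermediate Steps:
$q{\left(r,V \right)} = - \frac{V r}{7}$
$m = 9830$ ($m = -6592 + 16422 = 9830$)
$q{\left(\left(0 + \left(-4 + 0\right)\right)^{2},-2 \right)} + m = \left(- \frac{1}{7}\right) \left(-2\right) \left(0 + \left(-4 + 0\right)\right)^{2} + 9830 = \left(- \frac{1}{7}\right) \left(-2\right) \left(0 - 4\right)^{2} + 9830 = \left(- \frac{1}{7}\right) \left(-2\right) \left(-4\right)^{2} + 9830 = \left(- \frac{1}{7}\right) \left(-2\right) 16 + 9830 = \frac{32}{7} + 9830 = \frac{68842}{7}$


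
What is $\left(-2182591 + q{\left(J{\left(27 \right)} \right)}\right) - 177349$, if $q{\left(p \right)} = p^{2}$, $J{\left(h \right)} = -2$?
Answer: $-2359936$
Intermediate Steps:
$\left(-2182591 + q{\left(J{\left(27 \right)} \right)}\right) - 177349 = \left(-2182591 + \left(-2\right)^{2}\right) - 177349 = \left(-2182591 + 4\right) - 177349 = -2182587 - 177349 = -2359936$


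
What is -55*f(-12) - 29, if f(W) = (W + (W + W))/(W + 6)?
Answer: -359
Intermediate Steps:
f(W) = 3*W/(6 + W) (f(W) = (W + 2*W)/(6 + W) = (3*W)/(6 + W) = 3*W/(6 + W))
-55*f(-12) - 29 = -165*(-12)/(6 - 12) - 29 = -165*(-12)/(-6) - 29 = -165*(-12)*(-1)/6 - 29 = -55*6 - 29 = -330 - 29 = -359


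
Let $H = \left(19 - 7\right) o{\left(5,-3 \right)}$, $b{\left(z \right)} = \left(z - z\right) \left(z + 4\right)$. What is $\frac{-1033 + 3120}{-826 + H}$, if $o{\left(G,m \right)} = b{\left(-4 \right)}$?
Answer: $- \frac{2087}{826} \approx -2.5266$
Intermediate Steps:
$b{\left(z \right)} = 0$ ($b{\left(z \right)} = 0 \left(4 + z\right) = 0$)
$o{\left(G,m \right)} = 0$
$H = 0$ ($H = \left(19 - 7\right) 0 = 12 \cdot 0 = 0$)
$\frac{-1033 + 3120}{-826 + H} = \frac{-1033 + 3120}{-826 + 0} = \frac{2087}{-826} = 2087 \left(- \frac{1}{826}\right) = - \frac{2087}{826}$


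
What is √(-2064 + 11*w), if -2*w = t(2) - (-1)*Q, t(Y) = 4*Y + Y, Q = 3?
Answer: I*√8542/2 ≈ 46.211*I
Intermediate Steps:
t(Y) = 5*Y
w = -13/2 (w = -(5*2 - (-1)*3)/2 = -(10 - 1*(-3))/2 = -(10 + 3)/2 = -½*13 = -13/2 ≈ -6.5000)
√(-2064 + 11*w) = √(-2064 + 11*(-13/2)) = √(-2064 - 143/2) = √(-4271/2) = I*√8542/2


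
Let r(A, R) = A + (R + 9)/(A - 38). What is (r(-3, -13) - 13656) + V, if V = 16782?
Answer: 128047/41 ≈ 3123.1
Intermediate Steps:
r(A, R) = A + (9 + R)/(-38 + A)
(r(-3, -13) - 13656) + V = ((9 - 13 + (-3)² - 38*(-3))/(-38 - 3) - 13656) + 16782 = ((9 - 13 + 9 + 114)/(-41) - 13656) + 16782 = (-1/41*119 - 13656) + 16782 = (-119/41 - 13656) + 16782 = -560015/41 + 16782 = 128047/41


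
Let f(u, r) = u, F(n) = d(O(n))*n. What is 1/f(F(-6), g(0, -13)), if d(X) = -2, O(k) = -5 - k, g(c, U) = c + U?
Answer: 1/12 ≈ 0.083333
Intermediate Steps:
g(c, U) = U + c
F(n) = -2*n
1/f(F(-6), g(0, -13)) = 1/(-2*(-6)) = 1/12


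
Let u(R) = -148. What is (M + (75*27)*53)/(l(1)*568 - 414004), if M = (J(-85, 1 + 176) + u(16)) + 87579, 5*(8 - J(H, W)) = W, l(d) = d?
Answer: -973643/2067180 ≈ -0.47100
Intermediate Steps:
J(H, W) = 8 - W/5
M = 437018/5 (M = ((8 - (1 + 176)/5) - 148) + 87579 = ((8 - ⅕*177) - 148) + 87579 = ((8 - 177/5) - 148) + 87579 = (-137/5 - 148) + 87579 = -877/5 + 87579 = 437018/5 ≈ 87404.)
(M + (75*27)*53)/(l(1)*568 - 414004) = (437018/5 + (75*27)*53)/(1*568 - 414004) = (437018/5 + 2025*53)/(568 - 414004) = (437018/5 + 107325)/(-413436) = (973643/5)*(-1/413436) = -973643/2067180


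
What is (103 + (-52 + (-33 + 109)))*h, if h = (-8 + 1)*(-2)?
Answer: 1778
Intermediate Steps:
h = 14 (h = -7*(-2) = 14)
(103 + (-52 + (-33 + 109)))*h = (103 + (-52 + (-33 + 109)))*14 = (103 + (-52 + 76))*14 = (103 + 24)*14 = 127*14 = 1778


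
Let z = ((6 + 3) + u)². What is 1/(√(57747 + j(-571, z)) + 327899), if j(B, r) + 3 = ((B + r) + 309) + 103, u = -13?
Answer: 327899/107517696600 - √57601/107517696600 ≈ 3.0475e-6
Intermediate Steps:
z = 16 (z = ((6 + 3) - 13)² = (9 - 13)² = (-4)² = 16)
j(B, r) = 409 + B + r (j(B, r) = -3 + (((B + r) + 309) + 103) = -3 + ((309 + B + r) + 103) = -3 + (412 + B + r) = 409 + B + r)
1/(√(57747 + j(-571, z)) + 327899) = 1/(√(57747 + (409 - 571 + 16)) + 327899) = 1/(√(57747 - 146) + 327899) = 1/(√57601 + 327899) = 1/(327899 + √57601)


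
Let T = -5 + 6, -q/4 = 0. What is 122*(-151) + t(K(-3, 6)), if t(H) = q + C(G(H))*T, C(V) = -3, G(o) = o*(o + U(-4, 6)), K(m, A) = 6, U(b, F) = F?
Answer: -18425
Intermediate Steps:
q = 0 (q = -4*0 = 0)
G(o) = o*(6 + o) (G(o) = o*(o + 6) = o*(6 + o))
T = 1
t(H) = -3 (t(H) = 0 - 3*1 = 0 - 3 = -3)
122*(-151) + t(K(-3, 6)) = 122*(-151) - 3 = -18422 - 3 = -18425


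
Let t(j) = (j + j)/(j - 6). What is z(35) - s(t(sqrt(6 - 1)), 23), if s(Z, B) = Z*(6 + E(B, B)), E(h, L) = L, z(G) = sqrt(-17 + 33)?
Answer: 414/31 + 348*sqrt(5)/31 ≈ 38.456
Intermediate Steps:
z(G) = 4 (z(G) = sqrt(16) = 4)
t(j) = 2*j/(-6 + j) (t(j) = (2*j)/(-6 + j) = 2*j/(-6 + j))
s(Z, B) = Z*(6 + B)
z(35) - s(t(sqrt(6 - 1)), 23) = 4 - 2*sqrt(6 - 1)/(-6 + sqrt(6 - 1))*(6 + 23) = 4 - 2*sqrt(5)/(-6 + sqrt(5))*29 = 4 - 58*sqrt(5)/(-6 + sqrt(5))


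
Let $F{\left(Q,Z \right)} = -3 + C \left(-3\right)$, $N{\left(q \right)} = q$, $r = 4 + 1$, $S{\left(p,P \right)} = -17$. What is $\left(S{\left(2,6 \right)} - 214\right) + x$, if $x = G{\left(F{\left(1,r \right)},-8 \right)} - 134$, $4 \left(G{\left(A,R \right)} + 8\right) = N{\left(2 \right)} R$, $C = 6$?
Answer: $-377$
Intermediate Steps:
$r = 5$
$F{\left(Q,Z \right)} = -21$ ($F{\left(Q,Z \right)} = -3 + 6 \left(-3\right) = -3 - 18 = -21$)
$G{\left(A,R \right)} = -8 + \frac{R}{2}$ ($G{\left(A,R \right)} = -8 + \frac{2 R}{4} = -8 + \frac{R}{2}$)
$x = -146$ ($x = \left(-8 + \frac{1}{2} \left(-8\right)\right) - 134 = \left(-8 - 4\right) - 134 = -12 - 134 = -146$)
$\left(S{\left(2,6 \right)} - 214\right) + x = \left(-17 - 214\right) - 146 = -231 - 146 = -377$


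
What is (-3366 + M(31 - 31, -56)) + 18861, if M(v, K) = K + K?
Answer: 15383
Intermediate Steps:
M(v, K) = 2*K
(-3366 + M(31 - 31, -56)) + 18861 = (-3366 + 2*(-56)) + 18861 = (-3366 - 112) + 18861 = -3478 + 18861 = 15383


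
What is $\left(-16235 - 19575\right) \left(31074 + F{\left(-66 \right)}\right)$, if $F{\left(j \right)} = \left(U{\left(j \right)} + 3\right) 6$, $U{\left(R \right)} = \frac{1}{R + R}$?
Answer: $- \frac{12247431815}{11} \approx -1.1134 \cdot 10^{9}$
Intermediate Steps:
$U{\left(R \right)} = \frac{1}{2 R}$
$F{\left(j \right)} = 18 + \frac{3}{j}$ ($F{\left(j \right)} = \left(\frac{1}{2 j} + 3\right) 6 = \left(3 + \frac{1}{2 j}\right) 6 = 18 + \frac{3}{j}$)
$\left(-16235 - 19575\right) \left(31074 + F{\left(-66 \right)}\right) = \left(-16235 - 19575\right) \left(31074 + \left(18 + \frac{3}{-66}\right)\right) = - 35810 \left(31074 + \left(18 + 3 \left(- \frac{1}{66}\right)\right)\right) = - 35810 \left(31074 + \left(18 - \frac{1}{22}\right)\right) = - 35810 \left(31074 + \frac{395}{22}\right) = \left(-35810\right) \frac{684023}{22} = - \frac{12247431815}{11}$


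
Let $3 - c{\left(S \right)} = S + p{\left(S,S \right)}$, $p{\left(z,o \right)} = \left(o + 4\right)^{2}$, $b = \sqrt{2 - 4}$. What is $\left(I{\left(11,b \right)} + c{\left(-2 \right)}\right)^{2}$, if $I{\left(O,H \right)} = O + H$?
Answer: $\left(12 + i \sqrt{2}\right)^{2} \approx 142.0 + 33.941 i$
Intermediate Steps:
$b = i \sqrt{2}$ ($b = \sqrt{-2} = i \sqrt{2} \approx 1.4142 i$)
$p{\left(z,o \right)} = \left(4 + o\right)^{2}$
$I{\left(O,H \right)} = H + O$
$c{\left(S \right)} = 3 - S - \left(4 + S\right)^{2}$ ($c{\left(S \right)} = 3 - \left(S + \left(4 + S\right)^{2}\right) = 3 - S - \left(4 + S\right)^{2}$)
$\left(I{\left(11,b \right)} + c{\left(-2 \right)}\right)^{2} = \left(\left(i \sqrt{2} + 11\right) - \left(-5 + \left(4 - 2\right)^{2}\right)\right)^{2} = \left(\left(11 + i \sqrt{2}\right) + \left(3 + 2 - 2^{2}\right)\right)^{2} = \left(\left(11 + i \sqrt{2}\right) + \left(3 + 2 - 4\right)\right)^{2} = \left(\left(11 + i \sqrt{2}\right) + 1\right)^{2} = \left(12 + i \sqrt{2}\right)^{2}$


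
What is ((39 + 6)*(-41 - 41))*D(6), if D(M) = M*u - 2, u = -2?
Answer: 51660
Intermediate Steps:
D(M) = -2 - 2*M (D(M) = M*(-2) - 2 = -2*M - 2 = -2 - 2*M)
((39 + 6)*(-41 - 41))*D(6) = ((39 + 6)*(-41 - 41))*(-2 - 2*6) = (45*(-82))*(-2 - 12) = -3690*(-14) = 51660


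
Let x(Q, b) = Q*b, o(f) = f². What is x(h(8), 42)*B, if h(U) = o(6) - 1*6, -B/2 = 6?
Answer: -15120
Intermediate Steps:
B = -12 (B = -2*6 = -12)
h(U) = 30 (h(U) = 6² - 1*6 = 36 - 6 = 30)
x(h(8), 42)*B = (30*42)*(-12) = 1260*(-12) = -15120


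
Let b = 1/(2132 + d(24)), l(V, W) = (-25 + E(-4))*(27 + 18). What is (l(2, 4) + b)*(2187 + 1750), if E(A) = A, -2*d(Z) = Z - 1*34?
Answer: -10979442608/2137 ≈ -5.1378e+6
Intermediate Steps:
d(Z) = 17 - Z/2 (d(Z) = -(Z - 1*34)/2 = -(Z - 34)/2 = -(-34 + Z)/2 = 17 - Z/2)
l(V, W) = -1305 (l(V, W) = (-25 - 4)*(27 + 18) = -29*45 = -1305)
b = 1/2137 (b = 1/(2132 + (17 - ½*24)) = 1/(2132 + (17 - 12)) = 1/(2132 + 5) = 1/2137 ≈ 0.00046795)
(l(2, 4) + b)*(2187 + 1750) = (-1305 + 1/2137)*(2187 + 1750) = -2788784/2137*3937 = -10979442608/2137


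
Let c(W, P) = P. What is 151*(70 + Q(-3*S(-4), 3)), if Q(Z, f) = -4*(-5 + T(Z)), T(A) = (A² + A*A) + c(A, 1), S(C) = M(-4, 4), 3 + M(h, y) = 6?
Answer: -84862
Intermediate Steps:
M(h, y) = 3 (M(h, y) = -3 + 6 = 3)
S(C) = 3
T(A) = 1 + 2*A² (T(A) = (A² + A*A) + 1 = (A² + A²) + 1 = 2*A² + 1 = 1 + 2*A²)
Q(Z, f) = 16 - 8*Z² (Q(Z, f) = -4*(-5 + (1 + 2*Z²)) = -4*(-4 + 2*Z²) = 16 - 8*Z²)
151*(70 + Q(-3*S(-4), 3)) = 151*(70 + (16 - 8*(-3*3)²)) = 151*(70 + (16 - 8*(-9)²)) = 151*(70 + (16 - 8*81)) = 151*(70 + (16 - 648)) = 151*(70 - 632) = 151*(-562) = -84862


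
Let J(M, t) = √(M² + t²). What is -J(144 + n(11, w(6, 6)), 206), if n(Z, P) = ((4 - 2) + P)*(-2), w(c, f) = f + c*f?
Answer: -2*√11393 ≈ -213.48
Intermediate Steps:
n(Z, P) = -4 - 2*P (n(Z, P) = (2 + P)*(-2) = -4 - 2*P)
-J(144 + n(11, w(6, 6)), 206) = -√((144 + (-4 - 12*(1 + 6)))² + 206²) = -√((144 + (-4 - 12*7))² + 42436) = -√((144 + (-4 - 2*42))² + 42436) = -√((144 + (-4 - 84))² + 42436) = -√((144 - 88)² + 42436) = -√(56² + 42436) = -√(3136 + 42436) = -√45572 = -2*√11393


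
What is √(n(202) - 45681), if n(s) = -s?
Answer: I*√45883 ≈ 214.2*I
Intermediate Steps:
√(n(202) - 45681) = √(-1*202 - 45681) = √(-202 - 45681) = √(-45883) = I*√45883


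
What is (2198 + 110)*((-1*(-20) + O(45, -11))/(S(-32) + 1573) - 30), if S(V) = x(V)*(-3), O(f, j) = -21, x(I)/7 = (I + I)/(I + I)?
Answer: -26865697/388 ≈ -69242.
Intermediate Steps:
x(I) = 7 (x(I) = 7*((I + I)/(I + I)) = 7*((2*I)/((2*I))) = 7*((2*I)*(1/(2*I))) = 7*1 = 7)
S(V) = -21 (S(V) = 7*(-3) = -21)
(2198 + 110)*((-1*(-20) + O(45, -11))/(S(-32) + 1573) - 30) = (2198 + 110)*((-1*(-20) - 21)/(-21 + 1573) - 30) = 2308*((20 - 21)/1552 - 30) = 2308*(-1*1/1552 - 30) = 2308*(-1/1552 - 30) = 2308*(-46561/1552) = -26865697/388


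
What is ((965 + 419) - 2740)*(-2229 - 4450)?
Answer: 9056724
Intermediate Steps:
((965 + 419) - 2740)*(-2229 - 4450) = (1384 - 2740)*(-6679) = -1356*(-6679) = 9056724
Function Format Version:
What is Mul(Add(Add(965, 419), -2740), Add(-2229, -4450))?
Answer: 9056724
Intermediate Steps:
Mul(Add(Add(965, 419), -2740), Add(-2229, -4450)) = Mul(Add(1384, -2740), -6679) = Mul(-1356, -6679) = 9056724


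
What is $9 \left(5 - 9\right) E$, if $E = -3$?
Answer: $108$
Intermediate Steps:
$9 \left(5 - 9\right) E = 9 \left(5 - 9\right) \left(-3\right) = 9 \left(-4\right) \left(-3\right) = \left(-36\right) \left(-3\right) = 108$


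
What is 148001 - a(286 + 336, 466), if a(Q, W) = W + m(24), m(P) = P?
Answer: 147511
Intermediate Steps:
a(Q, W) = 24 + W (a(Q, W) = W + 24 = 24 + W)
148001 - a(286 + 336, 466) = 148001 - (24 + 466) = 148001 - 1*490 = 148001 - 490 = 147511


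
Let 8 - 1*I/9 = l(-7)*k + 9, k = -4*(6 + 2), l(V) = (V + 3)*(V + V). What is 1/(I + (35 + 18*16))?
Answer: 1/16442 ≈ 6.0820e-5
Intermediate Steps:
l(V) = 2*V*(3 + V) (l(V) = (3 + V)*(2*V) = 2*V*(3 + V))
k = -32 (k = -4*8 = -32)
I = 16119 (I = 72 - 9*((2*(-7)*(3 - 7))*(-32) + 9) = 72 - 9*((2*(-7)*(-4))*(-32) + 9) = 72 - 9*(56*(-32) + 9) = 72 - 9*(-1792 + 9) = 72 - 9*(-1783) = 72 + 16047 = 16119)
1/(I + (35 + 18*16)) = 1/(16119 + (35 + 18*16)) = 1/(16119 + (35 + 288)) = 1/(16119 + 323) = 1/16442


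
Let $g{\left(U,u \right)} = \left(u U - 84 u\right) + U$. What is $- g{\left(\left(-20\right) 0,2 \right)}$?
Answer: $168$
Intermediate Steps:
$g{\left(U,u \right)} = U - 84 u + U u$ ($g{\left(U,u \right)} = \left(U u - 84 u\right) + U = \left(- 84 u + U u\right) + U = U - 84 u + U u$)
$- g{\left(\left(-20\right) 0,2 \right)} = - (\left(-20\right) 0 - 168 + \left(-20\right) 0 \cdot 2) = - (0 - 168 + 0 \cdot 2) = - (0 - 168 + 0) = \left(-1\right) \left(-168\right) = 168$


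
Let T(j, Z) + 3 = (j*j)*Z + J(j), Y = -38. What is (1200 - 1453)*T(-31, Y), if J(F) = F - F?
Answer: 9239813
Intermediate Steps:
J(F) = 0
T(j, Z) = -3 + Z*j² (T(j, Z) = -3 + ((j*j)*Z + 0) = -3 + (j²*Z + 0) = -3 + (Z*j² + 0) = -3 + Z*j²)
(1200 - 1453)*T(-31, Y) = (1200 - 1453)*(-3 - 38*(-31)²) = -253*(-3 - 38*961) = -253*(-3 - 36518) = -253*(-36521) = 9239813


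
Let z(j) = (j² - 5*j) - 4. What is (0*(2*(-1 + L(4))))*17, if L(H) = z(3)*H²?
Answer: 0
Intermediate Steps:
z(j) = -4 + j² - 5*j
L(H) = -10*H² (L(H) = (-4 + 3² - 5*3)*H² = (-4 + 9 - 15)*H² = -10*H²)
(0*(2*(-1 + L(4))))*17 = (0*(2*(-1 - 10*4²)))*17 = (0*(2*(-1 - 10*16)))*17 = (0*(2*(-1 - 160)))*17 = (0*(2*(-161)))*17 = (0*(-322))*17 = 0*17 = 0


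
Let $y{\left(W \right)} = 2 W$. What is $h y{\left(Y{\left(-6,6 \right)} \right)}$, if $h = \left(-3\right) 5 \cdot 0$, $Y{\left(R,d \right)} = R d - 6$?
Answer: $0$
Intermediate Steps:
$Y{\left(R,d \right)} = -6 + R d$
$h = 0$ ($h = \left(-15\right) 0 = 0$)
$h y{\left(Y{\left(-6,6 \right)} \right)} = 0 \cdot 2 \left(-6 - 36\right) = 0 \cdot 2 \left(-42\right) = 0 \left(-84\right) = 0$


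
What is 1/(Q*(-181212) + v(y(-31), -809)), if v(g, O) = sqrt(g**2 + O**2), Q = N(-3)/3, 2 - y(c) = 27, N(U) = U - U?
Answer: sqrt(655106)/655106 ≈ 0.0012355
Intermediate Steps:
N(U) = 0
y(c) = -25 (y(c) = 2 - 1*27 = 2 - 27 = -25)
Q = 0 (Q = 0/3 = 0*(1/3) = 0)
v(g, O) = sqrt(O**2 + g**2)
1/(Q*(-181212) + v(y(-31), -809)) = 1/(0*(-181212) + sqrt((-809)**2 + (-25)**2)) = 1/(0 + sqrt(654481 + 625)) = 1/(0 + sqrt(655106)) = 1/(sqrt(655106)) = sqrt(655106)/655106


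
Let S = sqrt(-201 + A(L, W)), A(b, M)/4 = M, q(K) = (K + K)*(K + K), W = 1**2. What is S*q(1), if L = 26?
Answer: 4*I*sqrt(197) ≈ 56.143*I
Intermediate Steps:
W = 1
q(K) = 4*K**2 (q(K) = (2*K)*(2*K) = 4*K**2)
A(b, M) = 4*M
S = I*sqrt(197) (S = sqrt(-201 + 4*1) = sqrt(-201 + 4) = sqrt(-197) = I*sqrt(197) ≈ 14.036*I)
S*q(1) = (I*sqrt(197))*(4*1**2) = (I*sqrt(197))*(4*1) = (I*sqrt(197))*4 = 4*I*sqrt(197)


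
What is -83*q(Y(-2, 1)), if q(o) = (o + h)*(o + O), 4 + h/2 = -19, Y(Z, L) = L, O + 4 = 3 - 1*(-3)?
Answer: 11205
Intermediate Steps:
O = 2 (O = -4 + (3 - 1*(-3)) = -4 + (3 + 3) = -4 + 6 = 2)
h = -46 (h = -8 + 2*(-19) = -8 - 38 = -46)
q(o) = (-46 + o)*(2 + o) (q(o) = (o - 46)*(o + 2) = (-46 + o)*(2 + o))
-83*q(Y(-2, 1)) = -83*(-92 + 1**2 - 44*1) = -83*(-92 + 1 - 44) = -83*(-135) = 11205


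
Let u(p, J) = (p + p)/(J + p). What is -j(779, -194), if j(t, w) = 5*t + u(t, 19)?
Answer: -81836/21 ≈ -3897.0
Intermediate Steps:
u(p, J) = 2*p/(J + p) (u(p, J) = (2*p)/(J + p) = 2*p/(J + p))
j(t, w) = 5*t + 2*t/(19 + t)
-j(779, -194) = -779*(97 + 5*779)/(19 + 779) = -779*(97 + 3895)/798 = -779*3992/798 = -1*81836/21 = -81836/21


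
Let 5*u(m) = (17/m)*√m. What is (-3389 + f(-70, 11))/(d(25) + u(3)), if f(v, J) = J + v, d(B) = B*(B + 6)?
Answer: -100207500/22523293 + 146540*√3/22523293 ≈ -4.4378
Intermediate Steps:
d(B) = B*(6 + B)
u(m) = 17/(5*√m) (u(m) = ((17/m)*√m)/5 = (17/√m)/5 = 17/(5*√m))
(-3389 + f(-70, 11))/(d(25) + u(3)) = (-3389 + (11 - 70))/(25*(6 + 25) + 17/(5*√3)) = (-3389 - 59)/(25*31 + 17*(√3/3)/5) = -3448/(775 + 17*√3/15)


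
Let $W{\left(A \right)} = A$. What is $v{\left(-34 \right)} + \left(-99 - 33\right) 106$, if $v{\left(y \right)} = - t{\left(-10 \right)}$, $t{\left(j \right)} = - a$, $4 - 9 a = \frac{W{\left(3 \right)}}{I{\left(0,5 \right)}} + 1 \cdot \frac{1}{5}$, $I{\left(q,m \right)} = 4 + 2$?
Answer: $- \frac{419749}{30} \approx -13992.0$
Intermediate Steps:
$I{\left(q,m \right)} = 6$
$a = \frac{11}{30}$ ($a = \frac{4}{9} - \frac{\frac{3}{6} + 1 \cdot \frac{1}{5}}{9} = \frac{4}{9} - \frac{3 \cdot \frac{1}{6} + 1 \cdot \frac{1}{5}}{9} = \frac{4}{9} - \frac{\frac{1}{2} + \frac{1}{5}}{9} = \frac{4}{9} - \frac{7}{90} = \frac{11}{30} \approx 0.36667$)
$t{\left(j \right)} = - \frac{11}{30}$ ($t{\left(j \right)} = \left(-1\right) \frac{11}{30} = - \frac{11}{30}$)
$v{\left(y \right)} = \frac{11}{30}$ ($v{\left(y \right)} = \left(-1\right) \left(- \frac{11}{30}\right) = \frac{11}{30}$)
$v{\left(-34 \right)} + \left(-99 - 33\right) 106 = \frac{11}{30} + \left(-99 - 33\right) 106 = \frac{11}{30} - 13992 = - \frac{419749}{30}$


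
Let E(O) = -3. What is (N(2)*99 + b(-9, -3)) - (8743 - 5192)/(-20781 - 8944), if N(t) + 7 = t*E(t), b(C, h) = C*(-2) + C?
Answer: -37984999/29725 ≈ -1277.9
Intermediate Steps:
b(C, h) = -C (b(C, h) = -2*C + C = -C)
N(t) = -7 - 3*t (N(t) = -7 + t*(-3) = -7 - 3*t)
(N(2)*99 + b(-9, -3)) - (8743 - 5192)/(-20781 - 8944) = ((-7 - 3*2)*99 - 1*(-9)) - (8743 - 5192)/(-20781 - 8944) = ((-7 - 6)*99 + 9) - 3551/(-29725) = (-13*99 + 9) - 3551*(-1)/29725 = (-1287 + 9) - 1*(-3551/29725) = -1278 + 3551/29725 = -37984999/29725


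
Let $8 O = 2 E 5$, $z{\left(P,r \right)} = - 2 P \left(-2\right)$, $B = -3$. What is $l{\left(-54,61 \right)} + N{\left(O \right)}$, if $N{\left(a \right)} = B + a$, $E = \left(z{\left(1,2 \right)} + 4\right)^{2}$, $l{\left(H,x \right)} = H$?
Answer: $23$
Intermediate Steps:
$z{\left(P,r \right)} = 4 P$
$E = 64$ ($E = \left(4 \cdot 1 + 4\right)^{2} = \left(4 + 4\right)^{2} = 8^{2} = 64$)
$O = 80$ ($O = \frac{2 \cdot 64 \cdot 5}{8} = \frac{128 \cdot 5}{8} = \frac{1}{8} \cdot 640 = 80$)
$N{\left(a \right)} = -3 + a$
$l{\left(-54,61 \right)} + N{\left(O \right)} = -54 + \left(-3 + 80\right) = -54 + 77 = 23$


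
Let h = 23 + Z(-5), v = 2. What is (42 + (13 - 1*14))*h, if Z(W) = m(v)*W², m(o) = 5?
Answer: 6068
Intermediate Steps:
Z(W) = 5*W²
h = 148 (h = 23 + 5*(-5)² = 23 + 5*25 = 23 + 125 = 148)
(42 + (13 - 1*14))*h = (42 + (13 - 1*14))*148 = (42 + (13 - 14))*148 = (42 - 1)*148 = 41*148 = 6068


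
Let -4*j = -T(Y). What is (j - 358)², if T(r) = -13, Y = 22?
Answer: 2088025/16 ≈ 1.3050e+5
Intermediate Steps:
j = -13/4 (j = -(-1)*(-13)/4 = -¼*13 = -13/4 ≈ -3.2500)
(j - 358)² = (-13/4 - 358)² = (-1445/4)² = 2088025/16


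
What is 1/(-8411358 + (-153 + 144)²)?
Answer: -1/8411277 ≈ -1.1889e-7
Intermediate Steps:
1/(-8411358 + (-153 + 144)²) = 1/(-8411358 + (-9)²) = 1/(-8411358 + 81) = 1/(-8411277) = -1/8411277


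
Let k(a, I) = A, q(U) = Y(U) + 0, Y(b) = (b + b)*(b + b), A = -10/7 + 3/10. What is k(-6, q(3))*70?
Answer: -79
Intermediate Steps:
A = -79/70 (A = -10*⅐ + 3*(⅒) = -10/7 + 3/10 = -79/70 ≈ -1.1286)
Y(b) = 4*b² (Y(b) = (2*b)*(2*b) = 4*b²)
q(U) = 4*U² (q(U) = 4*U² + 0 = 4*U²)
k(a, I) = -79/70
k(-6, q(3))*70 = -79/70*70 = -79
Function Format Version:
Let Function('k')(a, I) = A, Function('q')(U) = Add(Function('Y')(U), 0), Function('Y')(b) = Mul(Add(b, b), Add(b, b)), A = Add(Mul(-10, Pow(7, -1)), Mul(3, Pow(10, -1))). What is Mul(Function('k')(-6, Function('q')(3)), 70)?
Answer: -79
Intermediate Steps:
A = Rational(-79, 70) (A = Add(Mul(-10, Rational(1, 7)), Mul(3, Rational(1, 10))) = Add(Rational(-10, 7), Rational(3, 10)) = Rational(-79, 70) ≈ -1.1286)
Function('Y')(b) = Mul(4, Pow(b, 2)) (Function('Y')(b) = Mul(Mul(2, b), Mul(2, b)) = Mul(4, Pow(b, 2)))
Function('q')(U) = Mul(4, Pow(U, 2)) (Function('q')(U) = Add(Mul(4, Pow(U, 2)), 0) = Mul(4, Pow(U, 2)))
Function('k')(a, I) = Rational(-79, 70)
Mul(Function('k')(-6, Function('q')(3)), 70) = Mul(Rational(-79, 70), 70) = -79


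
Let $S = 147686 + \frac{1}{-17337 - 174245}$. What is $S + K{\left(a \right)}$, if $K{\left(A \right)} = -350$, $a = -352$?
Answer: $\frac{28226925551}{191582} \approx 1.4734 \cdot 10^{5}$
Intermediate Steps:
$S = \frac{28293979251}{191582}$ ($S = 147686 + \frac{1}{-191582} = 147686 - \frac{1}{191582} = \frac{28293979251}{191582} \approx 1.4769 \cdot 10^{5}$)
$S + K{\left(a \right)} = \frac{28293979251}{191582} - 350 = \frac{28226925551}{191582}$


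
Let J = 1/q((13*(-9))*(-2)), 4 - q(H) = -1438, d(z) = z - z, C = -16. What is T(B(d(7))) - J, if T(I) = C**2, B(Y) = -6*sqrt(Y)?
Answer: 369151/1442 ≈ 256.00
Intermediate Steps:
d(z) = 0
q(H) = 1442 (q(H) = 4 - 1*(-1438) = 4 + 1438 = 1442)
T(I) = 256 (T(I) = (-16)**2 = 256)
J = 1/1442 ≈ 0.00069348
T(B(d(7))) - J = 256 - 1*1/1442 = 256 - 1/1442 = 369151/1442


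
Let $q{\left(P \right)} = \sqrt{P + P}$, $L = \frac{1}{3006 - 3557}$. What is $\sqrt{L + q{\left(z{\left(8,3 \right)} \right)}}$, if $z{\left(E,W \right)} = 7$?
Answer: $\frac{\sqrt{-551 + 303601 \sqrt{14}}}{551} \approx 1.9339$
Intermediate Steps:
$L = - \frac{1}{551}$ ($L = \frac{1}{-551} = - \frac{1}{551} \approx -0.0018149$)
$q{\left(P \right)} = \sqrt{2} \sqrt{P}$ ($q{\left(P \right)} = \sqrt{2 P} = \sqrt{2} \sqrt{P}$)
$\sqrt{L + q{\left(z{\left(8,3 \right)} \right)}} = \sqrt{- \frac{1}{551} + \sqrt{2} \sqrt{7}} = \sqrt{- \frac{1}{551} + \sqrt{14}}$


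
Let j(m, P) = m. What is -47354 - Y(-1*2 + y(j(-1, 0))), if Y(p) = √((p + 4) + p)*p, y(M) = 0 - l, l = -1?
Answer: -47354 + √2 ≈ -47353.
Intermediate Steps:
y(M) = 1 (y(M) = 0 - 1*(-1) = 0 + 1 = 1)
Y(p) = p*√(4 + 2*p) (Y(p) = √((4 + p) + p)*p = √(4 + 2*p)*p = p*√(4 + 2*p))
-47354 - Y(-1*2 + y(j(-1, 0))) = -47354 - (-1*2 + 1)*√(4 + 2*(-1*2 + 1)) = -47354 - (-2 + 1)*√(4 + 2*(-2 + 1)) = -47354 - (-1)*√(4 + 2*(-1)) = -47354 - (-1)*√(4 - 2) = -47354 - (-1)*√2 = -47354 + √2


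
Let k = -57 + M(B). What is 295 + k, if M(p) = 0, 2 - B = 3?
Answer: 238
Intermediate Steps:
B = -1 (B = 2 - 1*3 = 2 - 3 = -1)
k = -57 (k = -57 + 0 = -57)
295 + k = 295 - 57 = 238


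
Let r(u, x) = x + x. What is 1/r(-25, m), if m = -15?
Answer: -1/30 ≈ -0.033333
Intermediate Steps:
r(u, x) = 2*x
1/r(-25, m) = 1/(2*(-15)) = 1/(-30) = -1/30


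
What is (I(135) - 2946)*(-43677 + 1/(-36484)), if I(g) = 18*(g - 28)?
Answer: 406345475595/9121 ≈ 4.4551e+7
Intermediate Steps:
I(g) = -504 + 18*g (I(g) = 18*(-28 + g) = -504 + 18*g)
(I(135) - 2946)*(-43677 + 1/(-36484)) = ((-504 + 18*135) - 2946)*(-43677 + 1/(-36484)) = ((-504 + 2430) - 2946)*(-43677 - 1/36484) = (1926 - 2946)*(-1593511669/36484) = -1020*(-1593511669/36484) = 406345475595/9121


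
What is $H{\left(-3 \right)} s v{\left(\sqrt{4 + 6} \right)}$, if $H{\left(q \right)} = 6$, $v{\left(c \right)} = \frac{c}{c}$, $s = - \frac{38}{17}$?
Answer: $- \frac{228}{17} \approx -13.412$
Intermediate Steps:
$s = - \frac{38}{17}$ ($s = \left(-38\right) \frac{1}{17} = - \frac{38}{17} \approx -2.2353$)
$v{\left(c \right)} = 1$
$H{\left(-3 \right)} s v{\left(\sqrt{4 + 6} \right)} = 6 \left(- \frac{38}{17}\right) 1 = \left(- \frac{228}{17}\right) 1 = - \frac{228}{17}$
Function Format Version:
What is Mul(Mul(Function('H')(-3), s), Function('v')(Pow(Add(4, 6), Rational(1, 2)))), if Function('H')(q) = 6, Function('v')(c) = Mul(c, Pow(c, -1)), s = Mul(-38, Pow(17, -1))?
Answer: Rational(-228, 17) ≈ -13.412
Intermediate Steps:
s = Rational(-38, 17) (s = Mul(-38, Rational(1, 17)) = Rational(-38, 17) ≈ -2.2353)
Function('v')(c) = 1
Mul(Mul(Function('H')(-3), s), Function('v')(Pow(Add(4, 6), Rational(1, 2)))) = Mul(Mul(6, Rational(-38, 17)), 1) = Mul(Rational(-228, 17), 1) = Rational(-228, 17)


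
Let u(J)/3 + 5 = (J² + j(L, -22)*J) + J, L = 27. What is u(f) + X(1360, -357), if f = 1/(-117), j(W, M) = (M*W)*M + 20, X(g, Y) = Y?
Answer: -3228848/4563 ≈ -707.62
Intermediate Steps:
j(W, M) = 20 + W*M² (j(W, M) = W*M² + 20 = 20 + W*M²)
f = -1/117 ≈ -0.0085470
u(J) = -15 + 3*J² + 39267*J (u(J) = -15 + 3*((J² + (20 + 27*(-22)²)*J) + J) = -15 + 3*((J² + (20 + 27*484)*J) + J) = -15 + 3*((J² + (20 + 13068)*J) + J) = -15 + 3*((J² + 13088*J) + J) = -15 + 3*(J² + 13089*J) = -15 + (3*J² + 39267*J) = -15 + 3*J² + 39267*J)
u(f) + X(1360, -357) = (-15 + 3*(-1/117)² + 39267*(-1/117)) - 357 = (-15 + 3*(1/13689) - 4363/13) - 357 = (-15 + 1/4563 - 4363/13) - 357 = -1599857/4563 - 357 = -3228848/4563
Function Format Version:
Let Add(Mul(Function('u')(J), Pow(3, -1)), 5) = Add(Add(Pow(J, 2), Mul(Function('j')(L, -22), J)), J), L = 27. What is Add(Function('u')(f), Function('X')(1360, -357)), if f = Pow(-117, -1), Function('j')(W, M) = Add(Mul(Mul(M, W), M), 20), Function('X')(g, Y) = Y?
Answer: Rational(-3228848, 4563) ≈ -707.62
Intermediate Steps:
Function('j')(W, M) = Add(20, Mul(W, Pow(M, 2))) (Function('j')(W, M) = Add(Mul(W, Pow(M, 2)), 20) = Add(20, Mul(W, Pow(M, 2))))
f = Rational(-1, 117) ≈ -0.0085470
Function('u')(J) = Add(-15, Mul(3, Pow(J, 2)), Mul(39267, J)) (Function('u')(J) = Add(-15, Mul(3, Add(Add(Pow(J, 2), Mul(Add(20, Mul(27, Pow(-22, 2))), J)), J))) = Add(-15, Mul(3, Add(Add(Pow(J, 2), Mul(Add(20, Mul(27, 484)), J)), J))) = Add(-15, Mul(3, Add(Add(Pow(J, 2), Mul(Add(20, 13068), J)), J))) = Add(-15, Mul(3, Add(Add(Pow(J, 2), Mul(13088, J)), J))) = Add(-15, Mul(3, Add(Pow(J, 2), Mul(13089, J)))) = Add(-15, Add(Mul(3, Pow(J, 2)), Mul(39267, J))) = Add(-15, Mul(3, Pow(J, 2)), Mul(39267, J)))
Add(Function('u')(f), Function('X')(1360, -357)) = Add(Add(-15, Mul(3, Pow(Rational(-1, 117), 2)), Mul(39267, Rational(-1, 117))), -357) = Add(Add(-15, Mul(3, Rational(1, 13689)), Rational(-4363, 13)), -357) = Add(Add(-15, Rational(1, 4563), Rational(-4363, 13)), -357) = Add(Rational(-1599857, 4563), -357) = Rational(-3228848, 4563)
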